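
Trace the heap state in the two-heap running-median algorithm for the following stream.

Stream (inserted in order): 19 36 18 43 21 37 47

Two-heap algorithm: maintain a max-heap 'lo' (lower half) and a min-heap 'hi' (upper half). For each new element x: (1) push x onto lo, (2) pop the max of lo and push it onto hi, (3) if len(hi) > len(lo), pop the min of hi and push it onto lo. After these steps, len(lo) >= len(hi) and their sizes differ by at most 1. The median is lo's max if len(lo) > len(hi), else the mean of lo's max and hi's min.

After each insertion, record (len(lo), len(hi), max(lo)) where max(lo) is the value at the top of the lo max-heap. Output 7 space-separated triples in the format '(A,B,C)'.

Answer: (1,0,19) (1,1,19) (2,1,19) (2,2,19) (3,2,21) (3,3,21) (4,3,36)

Derivation:
Step 1: insert 19 -> lo=[19] hi=[] -> (len(lo)=1, len(hi)=0, max(lo)=19)
Step 2: insert 36 -> lo=[19] hi=[36] -> (len(lo)=1, len(hi)=1, max(lo)=19)
Step 3: insert 18 -> lo=[18, 19] hi=[36] -> (len(lo)=2, len(hi)=1, max(lo)=19)
Step 4: insert 43 -> lo=[18, 19] hi=[36, 43] -> (len(lo)=2, len(hi)=2, max(lo)=19)
Step 5: insert 21 -> lo=[18, 19, 21] hi=[36, 43] -> (len(lo)=3, len(hi)=2, max(lo)=21)
Step 6: insert 37 -> lo=[18, 19, 21] hi=[36, 37, 43] -> (len(lo)=3, len(hi)=3, max(lo)=21)
Step 7: insert 47 -> lo=[18, 19, 21, 36] hi=[37, 43, 47] -> (len(lo)=4, len(hi)=3, max(lo)=36)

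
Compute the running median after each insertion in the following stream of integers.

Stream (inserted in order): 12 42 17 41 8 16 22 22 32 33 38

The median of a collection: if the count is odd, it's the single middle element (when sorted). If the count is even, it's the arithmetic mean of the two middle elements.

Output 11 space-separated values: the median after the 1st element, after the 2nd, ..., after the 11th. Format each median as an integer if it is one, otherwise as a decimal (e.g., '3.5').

Answer: 12 27 17 29 17 16.5 17 19.5 22 22 22

Derivation:
Step 1: insert 12 -> lo=[12] (size 1, max 12) hi=[] (size 0) -> median=12
Step 2: insert 42 -> lo=[12] (size 1, max 12) hi=[42] (size 1, min 42) -> median=27
Step 3: insert 17 -> lo=[12, 17] (size 2, max 17) hi=[42] (size 1, min 42) -> median=17
Step 4: insert 41 -> lo=[12, 17] (size 2, max 17) hi=[41, 42] (size 2, min 41) -> median=29
Step 5: insert 8 -> lo=[8, 12, 17] (size 3, max 17) hi=[41, 42] (size 2, min 41) -> median=17
Step 6: insert 16 -> lo=[8, 12, 16] (size 3, max 16) hi=[17, 41, 42] (size 3, min 17) -> median=16.5
Step 7: insert 22 -> lo=[8, 12, 16, 17] (size 4, max 17) hi=[22, 41, 42] (size 3, min 22) -> median=17
Step 8: insert 22 -> lo=[8, 12, 16, 17] (size 4, max 17) hi=[22, 22, 41, 42] (size 4, min 22) -> median=19.5
Step 9: insert 32 -> lo=[8, 12, 16, 17, 22] (size 5, max 22) hi=[22, 32, 41, 42] (size 4, min 22) -> median=22
Step 10: insert 33 -> lo=[8, 12, 16, 17, 22] (size 5, max 22) hi=[22, 32, 33, 41, 42] (size 5, min 22) -> median=22
Step 11: insert 38 -> lo=[8, 12, 16, 17, 22, 22] (size 6, max 22) hi=[32, 33, 38, 41, 42] (size 5, min 32) -> median=22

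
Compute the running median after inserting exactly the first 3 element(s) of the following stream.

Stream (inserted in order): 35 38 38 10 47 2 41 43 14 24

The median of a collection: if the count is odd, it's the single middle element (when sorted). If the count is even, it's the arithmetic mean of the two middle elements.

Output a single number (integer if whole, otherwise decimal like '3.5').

Step 1: insert 35 -> lo=[35] (size 1, max 35) hi=[] (size 0) -> median=35
Step 2: insert 38 -> lo=[35] (size 1, max 35) hi=[38] (size 1, min 38) -> median=36.5
Step 3: insert 38 -> lo=[35, 38] (size 2, max 38) hi=[38] (size 1, min 38) -> median=38

Answer: 38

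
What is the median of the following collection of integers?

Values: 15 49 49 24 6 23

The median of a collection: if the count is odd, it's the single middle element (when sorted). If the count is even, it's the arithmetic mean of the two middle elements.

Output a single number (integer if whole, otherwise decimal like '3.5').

Step 1: insert 15 -> lo=[15] (size 1, max 15) hi=[] (size 0) -> median=15
Step 2: insert 49 -> lo=[15] (size 1, max 15) hi=[49] (size 1, min 49) -> median=32
Step 3: insert 49 -> lo=[15, 49] (size 2, max 49) hi=[49] (size 1, min 49) -> median=49
Step 4: insert 24 -> lo=[15, 24] (size 2, max 24) hi=[49, 49] (size 2, min 49) -> median=36.5
Step 5: insert 6 -> lo=[6, 15, 24] (size 3, max 24) hi=[49, 49] (size 2, min 49) -> median=24
Step 6: insert 23 -> lo=[6, 15, 23] (size 3, max 23) hi=[24, 49, 49] (size 3, min 24) -> median=23.5

Answer: 23.5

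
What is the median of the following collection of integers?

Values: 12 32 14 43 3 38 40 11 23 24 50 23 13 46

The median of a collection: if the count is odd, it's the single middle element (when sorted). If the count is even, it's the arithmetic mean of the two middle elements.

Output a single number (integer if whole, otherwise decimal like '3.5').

Step 1: insert 12 -> lo=[12] (size 1, max 12) hi=[] (size 0) -> median=12
Step 2: insert 32 -> lo=[12] (size 1, max 12) hi=[32] (size 1, min 32) -> median=22
Step 3: insert 14 -> lo=[12, 14] (size 2, max 14) hi=[32] (size 1, min 32) -> median=14
Step 4: insert 43 -> lo=[12, 14] (size 2, max 14) hi=[32, 43] (size 2, min 32) -> median=23
Step 5: insert 3 -> lo=[3, 12, 14] (size 3, max 14) hi=[32, 43] (size 2, min 32) -> median=14
Step 6: insert 38 -> lo=[3, 12, 14] (size 3, max 14) hi=[32, 38, 43] (size 3, min 32) -> median=23
Step 7: insert 40 -> lo=[3, 12, 14, 32] (size 4, max 32) hi=[38, 40, 43] (size 3, min 38) -> median=32
Step 8: insert 11 -> lo=[3, 11, 12, 14] (size 4, max 14) hi=[32, 38, 40, 43] (size 4, min 32) -> median=23
Step 9: insert 23 -> lo=[3, 11, 12, 14, 23] (size 5, max 23) hi=[32, 38, 40, 43] (size 4, min 32) -> median=23
Step 10: insert 24 -> lo=[3, 11, 12, 14, 23] (size 5, max 23) hi=[24, 32, 38, 40, 43] (size 5, min 24) -> median=23.5
Step 11: insert 50 -> lo=[3, 11, 12, 14, 23, 24] (size 6, max 24) hi=[32, 38, 40, 43, 50] (size 5, min 32) -> median=24
Step 12: insert 23 -> lo=[3, 11, 12, 14, 23, 23] (size 6, max 23) hi=[24, 32, 38, 40, 43, 50] (size 6, min 24) -> median=23.5
Step 13: insert 13 -> lo=[3, 11, 12, 13, 14, 23, 23] (size 7, max 23) hi=[24, 32, 38, 40, 43, 50] (size 6, min 24) -> median=23
Step 14: insert 46 -> lo=[3, 11, 12, 13, 14, 23, 23] (size 7, max 23) hi=[24, 32, 38, 40, 43, 46, 50] (size 7, min 24) -> median=23.5

Answer: 23.5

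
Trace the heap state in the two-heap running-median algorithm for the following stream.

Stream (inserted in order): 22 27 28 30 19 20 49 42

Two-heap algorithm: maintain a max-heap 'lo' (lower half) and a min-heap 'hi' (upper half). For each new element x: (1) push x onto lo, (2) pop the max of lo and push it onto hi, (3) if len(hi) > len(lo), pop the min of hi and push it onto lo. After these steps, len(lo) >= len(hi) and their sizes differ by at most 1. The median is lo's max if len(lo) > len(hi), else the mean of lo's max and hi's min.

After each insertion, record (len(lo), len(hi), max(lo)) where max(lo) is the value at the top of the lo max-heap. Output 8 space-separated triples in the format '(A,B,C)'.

Answer: (1,0,22) (1,1,22) (2,1,27) (2,2,27) (3,2,27) (3,3,22) (4,3,27) (4,4,27)

Derivation:
Step 1: insert 22 -> lo=[22] hi=[] -> (len(lo)=1, len(hi)=0, max(lo)=22)
Step 2: insert 27 -> lo=[22] hi=[27] -> (len(lo)=1, len(hi)=1, max(lo)=22)
Step 3: insert 28 -> lo=[22, 27] hi=[28] -> (len(lo)=2, len(hi)=1, max(lo)=27)
Step 4: insert 30 -> lo=[22, 27] hi=[28, 30] -> (len(lo)=2, len(hi)=2, max(lo)=27)
Step 5: insert 19 -> lo=[19, 22, 27] hi=[28, 30] -> (len(lo)=3, len(hi)=2, max(lo)=27)
Step 6: insert 20 -> lo=[19, 20, 22] hi=[27, 28, 30] -> (len(lo)=3, len(hi)=3, max(lo)=22)
Step 7: insert 49 -> lo=[19, 20, 22, 27] hi=[28, 30, 49] -> (len(lo)=4, len(hi)=3, max(lo)=27)
Step 8: insert 42 -> lo=[19, 20, 22, 27] hi=[28, 30, 42, 49] -> (len(lo)=4, len(hi)=4, max(lo)=27)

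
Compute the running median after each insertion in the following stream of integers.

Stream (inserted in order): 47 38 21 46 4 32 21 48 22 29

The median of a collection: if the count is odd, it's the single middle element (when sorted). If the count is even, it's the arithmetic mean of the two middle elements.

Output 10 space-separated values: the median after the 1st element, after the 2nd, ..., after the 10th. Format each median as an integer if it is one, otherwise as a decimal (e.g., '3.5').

Step 1: insert 47 -> lo=[47] (size 1, max 47) hi=[] (size 0) -> median=47
Step 2: insert 38 -> lo=[38] (size 1, max 38) hi=[47] (size 1, min 47) -> median=42.5
Step 3: insert 21 -> lo=[21, 38] (size 2, max 38) hi=[47] (size 1, min 47) -> median=38
Step 4: insert 46 -> lo=[21, 38] (size 2, max 38) hi=[46, 47] (size 2, min 46) -> median=42
Step 5: insert 4 -> lo=[4, 21, 38] (size 3, max 38) hi=[46, 47] (size 2, min 46) -> median=38
Step 6: insert 32 -> lo=[4, 21, 32] (size 3, max 32) hi=[38, 46, 47] (size 3, min 38) -> median=35
Step 7: insert 21 -> lo=[4, 21, 21, 32] (size 4, max 32) hi=[38, 46, 47] (size 3, min 38) -> median=32
Step 8: insert 48 -> lo=[4, 21, 21, 32] (size 4, max 32) hi=[38, 46, 47, 48] (size 4, min 38) -> median=35
Step 9: insert 22 -> lo=[4, 21, 21, 22, 32] (size 5, max 32) hi=[38, 46, 47, 48] (size 4, min 38) -> median=32
Step 10: insert 29 -> lo=[4, 21, 21, 22, 29] (size 5, max 29) hi=[32, 38, 46, 47, 48] (size 5, min 32) -> median=30.5

Answer: 47 42.5 38 42 38 35 32 35 32 30.5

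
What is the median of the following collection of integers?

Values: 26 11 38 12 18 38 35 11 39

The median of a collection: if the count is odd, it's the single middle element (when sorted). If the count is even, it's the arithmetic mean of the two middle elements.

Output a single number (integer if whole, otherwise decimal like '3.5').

Step 1: insert 26 -> lo=[26] (size 1, max 26) hi=[] (size 0) -> median=26
Step 2: insert 11 -> lo=[11] (size 1, max 11) hi=[26] (size 1, min 26) -> median=18.5
Step 3: insert 38 -> lo=[11, 26] (size 2, max 26) hi=[38] (size 1, min 38) -> median=26
Step 4: insert 12 -> lo=[11, 12] (size 2, max 12) hi=[26, 38] (size 2, min 26) -> median=19
Step 5: insert 18 -> lo=[11, 12, 18] (size 3, max 18) hi=[26, 38] (size 2, min 26) -> median=18
Step 6: insert 38 -> lo=[11, 12, 18] (size 3, max 18) hi=[26, 38, 38] (size 3, min 26) -> median=22
Step 7: insert 35 -> lo=[11, 12, 18, 26] (size 4, max 26) hi=[35, 38, 38] (size 3, min 35) -> median=26
Step 8: insert 11 -> lo=[11, 11, 12, 18] (size 4, max 18) hi=[26, 35, 38, 38] (size 4, min 26) -> median=22
Step 9: insert 39 -> lo=[11, 11, 12, 18, 26] (size 5, max 26) hi=[35, 38, 38, 39] (size 4, min 35) -> median=26

Answer: 26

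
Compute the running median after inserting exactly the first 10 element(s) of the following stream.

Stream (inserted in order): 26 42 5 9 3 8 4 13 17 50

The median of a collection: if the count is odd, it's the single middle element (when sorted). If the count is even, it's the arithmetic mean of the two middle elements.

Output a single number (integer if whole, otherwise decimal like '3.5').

Step 1: insert 26 -> lo=[26] (size 1, max 26) hi=[] (size 0) -> median=26
Step 2: insert 42 -> lo=[26] (size 1, max 26) hi=[42] (size 1, min 42) -> median=34
Step 3: insert 5 -> lo=[5, 26] (size 2, max 26) hi=[42] (size 1, min 42) -> median=26
Step 4: insert 9 -> lo=[5, 9] (size 2, max 9) hi=[26, 42] (size 2, min 26) -> median=17.5
Step 5: insert 3 -> lo=[3, 5, 9] (size 3, max 9) hi=[26, 42] (size 2, min 26) -> median=9
Step 6: insert 8 -> lo=[3, 5, 8] (size 3, max 8) hi=[9, 26, 42] (size 3, min 9) -> median=8.5
Step 7: insert 4 -> lo=[3, 4, 5, 8] (size 4, max 8) hi=[9, 26, 42] (size 3, min 9) -> median=8
Step 8: insert 13 -> lo=[3, 4, 5, 8] (size 4, max 8) hi=[9, 13, 26, 42] (size 4, min 9) -> median=8.5
Step 9: insert 17 -> lo=[3, 4, 5, 8, 9] (size 5, max 9) hi=[13, 17, 26, 42] (size 4, min 13) -> median=9
Step 10: insert 50 -> lo=[3, 4, 5, 8, 9] (size 5, max 9) hi=[13, 17, 26, 42, 50] (size 5, min 13) -> median=11

Answer: 11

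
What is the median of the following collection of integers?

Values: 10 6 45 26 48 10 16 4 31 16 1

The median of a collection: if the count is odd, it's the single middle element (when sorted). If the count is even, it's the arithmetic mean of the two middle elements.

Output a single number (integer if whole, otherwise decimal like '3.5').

Answer: 16

Derivation:
Step 1: insert 10 -> lo=[10] (size 1, max 10) hi=[] (size 0) -> median=10
Step 2: insert 6 -> lo=[6] (size 1, max 6) hi=[10] (size 1, min 10) -> median=8
Step 3: insert 45 -> lo=[6, 10] (size 2, max 10) hi=[45] (size 1, min 45) -> median=10
Step 4: insert 26 -> lo=[6, 10] (size 2, max 10) hi=[26, 45] (size 2, min 26) -> median=18
Step 5: insert 48 -> lo=[6, 10, 26] (size 3, max 26) hi=[45, 48] (size 2, min 45) -> median=26
Step 6: insert 10 -> lo=[6, 10, 10] (size 3, max 10) hi=[26, 45, 48] (size 3, min 26) -> median=18
Step 7: insert 16 -> lo=[6, 10, 10, 16] (size 4, max 16) hi=[26, 45, 48] (size 3, min 26) -> median=16
Step 8: insert 4 -> lo=[4, 6, 10, 10] (size 4, max 10) hi=[16, 26, 45, 48] (size 4, min 16) -> median=13
Step 9: insert 31 -> lo=[4, 6, 10, 10, 16] (size 5, max 16) hi=[26, 31, 45, 48] (size 4, min 26) -> median=16
Step 10: insert 16 -> lo=[4, 6, 10, 10, 16] (size 5, max 16) hi=[16, 26, 31, 45, 48] (size 5, min 16) -> median=16
Step 11: insert 1 -> lo=[1, 4, 6, 10, 10, 16] (size 6, max 16) hi=[16, 26, 31, 45, 48] (size 5, min 16) -> median=16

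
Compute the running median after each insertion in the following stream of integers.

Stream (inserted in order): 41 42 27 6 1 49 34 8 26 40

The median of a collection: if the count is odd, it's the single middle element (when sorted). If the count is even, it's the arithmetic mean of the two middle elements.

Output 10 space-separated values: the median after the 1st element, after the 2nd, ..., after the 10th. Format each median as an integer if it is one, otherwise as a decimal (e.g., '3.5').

Step 1: insert 41 -> lo=[41] (size 1, max 41) hi=[] (size 0) -> median=41
Step 2: insert 42 -> lo=[41] (size 1, max 41) hi=[42] (size 1, min 42) -> median=41.5
Step 3: insert 27 -> lo=[27, 41] (size 2, max 41) hi=[42] (size 1, min 42) -> median=41
Step 4: insert 6 -> lo=[6, 27] (size 2, max 27) hi=[41, 42] (size 2, min 41) -> median=34
Step 5: insert 1 -> lo=[1, 6, 27] (size 3, max 27) hi=[41, 42] (size 2, min 41) -> median=27
Step 6: insert 49 -> lo=[1, 6, 27] (size 3, max 27) hi=[41, 42, 49] (size 3, min 41) -> median=34
Step 7: insert 34 -> lo=[1, 6, 27, 34] (size 4, max 34) hi=[41, 42, 49] (size 3, min 41) -> median=34
Step 8: insert 8 -> lo=[1, 6, 8, 27] (size 4, max 27) hi=[34, 41, 42, 49] (size 4, min 34) -> median=30.5
Step 9: insert 26 -> lo=[1, 6, 8, 26, 27] (size 5, max 27) hi=[34, 41, 42, 49] (size 4, min 34) -> median=27
Step 10: insert 40 -> lo=[1, 6, 8, 26, 27] (size 5, max 27) hi=[34, 40, 41, 42, 49] (size 5, min 34) -> median=30.5

Answer: 41 41.5 41 34 27 34 34 30.5 27 30.5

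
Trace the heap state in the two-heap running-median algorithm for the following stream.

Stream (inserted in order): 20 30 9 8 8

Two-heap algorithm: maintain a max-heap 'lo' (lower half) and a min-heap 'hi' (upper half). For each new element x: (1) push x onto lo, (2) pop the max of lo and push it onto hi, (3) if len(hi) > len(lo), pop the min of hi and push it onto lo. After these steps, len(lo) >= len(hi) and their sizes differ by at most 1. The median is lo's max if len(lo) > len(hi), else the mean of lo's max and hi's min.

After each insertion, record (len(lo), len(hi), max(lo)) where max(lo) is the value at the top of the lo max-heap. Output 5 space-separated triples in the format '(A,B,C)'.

Answer: (1,0,20) (1,1,20) (2,1,20) (2,2,9) (3,2,9)

Derivation:
Step 1: insert 20 -> lo=[20] hi=[] -> (len(lo)=1, len(hi)=0, max(lo)=20)
Step 2: insert 30 -> lo=[20] hi=[30] -> (len(lo)=1, len(hi)=1, max(lo)=20)
Step 3: insert 9 -> lo=[9, 20] hi=[30] -> (len(lo)=2, len(hi)=1, max(lo)=20)
Step 4: insert 8 -> lo=[8, 9] hi=[20, 30] -> (len(lo)=2, len(hi)=2, max(lo)=9)
Step 5: insert 8 -> lo=[8, 8, 9] hi=[20, 30] -> (len(lo)=3, len(hi)=2, max(lo)=9)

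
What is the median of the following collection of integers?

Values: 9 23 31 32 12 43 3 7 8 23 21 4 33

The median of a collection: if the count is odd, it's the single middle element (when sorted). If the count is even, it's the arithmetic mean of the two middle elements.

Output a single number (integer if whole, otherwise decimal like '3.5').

Step 1: insert 9 -> lo=[9] (size 1, max 9) hi=[] (size 0) -> median=9
Step 2: insert 23 -> lo=[9] (size 1, max 9) hi=[23] (size 1, min 23) -> median=16
Step 3: insert 31 -> lo=[9, 23] (size 2, max 23) hi=[31] (size 1, min 31) -> median=23
Step 4: insert 32 -> lo=[9, 23] (size 2, max 23) hi=[31, 32] (size 2, min 31) -> median=27
Step 5: insert 12 -> lo=[9, 12, 23] (size 3, max 23) hi=[31, 32] (size 2, min 31) -> median=23
Step 6: insert 43 -> lo=[9, 12, 23] (size 3, max 23) hi=[31, 32, 43] (size 3, min 31) -> median=27
Step 7: insert 3 -> lo=[3, 9, 12, 23] (size 4, max 23) hi=[31, 32, 43] (size 3, min 31) -> median=23
Step 8: insert 7 -> lo=[3, 7, 9, 12] (size 4, max 12) hi=[23, 31, 32, 43] (size 4, min 23) -> median=17.5
Step 9: insert 8 -> lo=[3, 7, 8, 9, 12] (size 5, max 12) hi=[23, 31, 32, 43] (size 4, min 23) -> median=12
Step 10: insert 23 -> lo=[3, 7, 8, 9, 12] (size 5, max 12) hi=[23, 23, 31, 32, 43] (size 5, min 23) -> median=17.5
Step 11: insert 21 -> lo=[3, 7, 8, 9, 12, 21] (size 6, max 21) hi=[23, 23, 31, 32, 43] (size 5, min 23) -> median=21
Step 12: insert 4 -> lo=[3, 4, 7, 8, 9, 12] (size 6, max 12) hi=[21, 23, 23, 31, 32, 43] (size 6, min 21) -> median=16.5
Step 13: insert 33 -> lo=[3, 4, 7, 8, 9, 12, 21] (size 7, max 21) hi=[23, 23, 31, 32, 33, 43] (size 6, min 23) -> median=21

Answer: 21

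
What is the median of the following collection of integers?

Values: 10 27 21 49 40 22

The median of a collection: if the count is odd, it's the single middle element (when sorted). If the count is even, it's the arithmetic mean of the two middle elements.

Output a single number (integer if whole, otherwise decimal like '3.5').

Step 1: insert 10 -> lo=[10] (size 1, max 10) hi=[] (size 0) -> median=10
Step 2: insert 27 -> lo=[10] (size 1, max 10) hi=[27] (size 1, min 27) -> median=18.5
Step 3: insert 21 -> lo=[10, 21] (size 2, max 21) hi=[27] (size 1, min 27) -> median=21
Step 4: insert 49 -> lo=[10, 21] (size 2, max 21) hi=[27, 49] (size 2, min 27) -> median=24
Step 5: insert 40 -> lo=[10, 21, 27] (size 3, max 27) hi=[40, 49] (size 2, min 40) -> median=27
Step 6: insert 22 -> lo=[10, 21, 22] (size 3, max 22) hi=[27, 40, 49] (size 3, min 27) -> median=24.5

Answer: 24.5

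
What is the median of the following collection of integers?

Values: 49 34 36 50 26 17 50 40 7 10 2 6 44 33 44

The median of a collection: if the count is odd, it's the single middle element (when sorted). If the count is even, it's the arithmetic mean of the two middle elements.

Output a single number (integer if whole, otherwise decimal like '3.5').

Answer: 34

Derivation:
Step 1: insert 49 -> lo=[49] (size 1, max 49) hi=[] (size 0) -> median=49
Step 2: insert 34 -> lo=[34] (size 1, max 34) hi=[49] (size 1, min 49) -> median=41.5
Step 3: insert 36 -> lo=[34, 36] (size 2, max 36) hi=[49] (size 1, min 49) -> median=36
Step 4: insert 50 -> lo=[34, 36] (size 2, max 36) hi=[49, 50] (size 2, min 49) -> median=42.5
Step 5: insert 26 -> lo=[26, 34, 36] (size 3, max 36) hi=[49, 50] (size 2, min 49) -> median=36
Step 6: insert 17 -> lo=[17, 26, 34] (size 3, max 34) hi=[36, 49, 50] (size 3, min 36) -> median=35
Step 7: insert 50 -> lo=[17, 26, 34, 36] (size 4, max 36) hi=[49, 50, 50] (size 3, min 49) -> median=36
Step 8: insert 40 -> lo=[17, 26, 34, 36] (size 4, max 36) hi=[40, 49, 50, 50] (size 4, min 40) -> median=38
Step 9: insert 7 -> lo=[7, 17, 26, 34, 36] (size 5, max 36) hi=[40, 49, 50, 50] (size 4, min 40) -> median=36
Step 10: insert 10 -> lo=[7, 10, 17, 26, 34] (size 5, max 34) hi=[36, 40, 49, 50, 50] (size 5, min 36) -> median=35
Step 11: insert 2 -> lo=[2, 7, 10, 17, 26, 34] (size 6, max 34) hi=[36, 40, 49, 50, 50] (size 5, min 36) -> median=34
Step 12: insert 6 -> lo=[2, 6, 7, 10, 17, 26] (size 6, max 26) hi=[34, 36, 40, 49, 50, 50] (size 6, min 34) -> median=30
Step 13: insert 44 -> lo=[2, 6, 7, 10, 17, 26, 34] (size 7, max 34) hi=[36, 40, 44, 49, 50, 50] (size 6, min 36) -> median=34
Step 14: insert 33 -> lo=[2, 6, 7, 10, 17, 26, 33] (size 7, max 33) hi=[34, 36, 40, 44, 49, 50, 50] (size 7, min 34) -> median=33.5
Step 15: insert 44 -> lo=[2, 6, 7, 10, 17, 26, 33, 34] (size 8, max 34) hi=[36, 40, 44, 44, 49, 50, 50] (size 7, min 36) -> median=34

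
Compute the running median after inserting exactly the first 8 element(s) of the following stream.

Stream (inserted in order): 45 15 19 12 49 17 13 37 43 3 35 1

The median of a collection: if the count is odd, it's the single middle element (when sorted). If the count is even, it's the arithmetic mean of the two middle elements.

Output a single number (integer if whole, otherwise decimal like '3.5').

Answer: 18

Derivation:
Step 1: insert 45 -> lo=[45] (size 1, max 45) hi=[] (size 0) -> median=45
Step 2: insert 15 -> lo=[15] (size 1, max 15) hi=[45] (size 1, min 45) -> median=30
Step 3: insert 19 -> lo=[15, 19] (size 2, max 19) hi=[45] (size 1, min 45) -> median=19
Step 4: insert 12 -> lo=[12, 15] (size 2, max 15) hi=[19, 45] (size 2, min 19) -> median=17
Step 5: insert 49 -> lo=[12, 15, 19] (size 3, max 19) hi=[45, 49] (size 2, min 45) -> median=19
Step 6: insert 17 -> lo=[12, 15, 17] (size 3, max 17) hi=[19, 45, 49] (size 3, min 19) -> median=18
Step 7: insert 13 -> lo=[12, 13, 15, 17] (size 4, max 17) hi=[19, 45, 49] (size 3, min 19) -> median=17
Step 8: insert 37 -> lo=[12, 13, 15, 17] (size 4, max 17) hi=[19, 37, 45, 49] (size 4, min 19) -> median=18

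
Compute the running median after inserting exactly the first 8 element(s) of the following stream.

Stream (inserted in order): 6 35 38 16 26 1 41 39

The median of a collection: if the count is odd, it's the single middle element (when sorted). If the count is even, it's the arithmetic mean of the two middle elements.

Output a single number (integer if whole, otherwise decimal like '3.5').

Step 1: insert 6 -> lo=[6] (size 1, max 6) hi=[] (size 0) -> median=6
Step 2: insert 35 -> lo=[6] (size 1, max 6) hi=[35] (size 1, min 35) -> median=20.5
Step 3: insert 38 -> lo=[6, 35] (size 2, max 35) hi=[38] (size 1, min 38) -> median=35
Step 4: insert 16 -> lo=[6, 16] (size 2, max 16) hi=[35, 38] (size 2, min 35) -> median=25.5
Step 5: insert 26 -> lo=[6, 16, 26] (size 3, max 26) hi=[35, 38] (size 2, min 35) -> median=26
Step 6: insert 1 -> lo=[1, 6, 16] (size 3, max 16) hi=[26, 35, 38] (size 3, min 26) -> median=21
Step 7: insert 41 -> lo=[1, 6, 16, 26] (size 4, max 26) hi=[35, 38, 41] (size 3, min 35) -> median=26
Step 8: insert 39 -> lo=[1, 6, 16, 26] (size 4, max 26) hi=[35, 38, 39, 41] (size 4, min 35) -> median=30.5

Answer: 30.5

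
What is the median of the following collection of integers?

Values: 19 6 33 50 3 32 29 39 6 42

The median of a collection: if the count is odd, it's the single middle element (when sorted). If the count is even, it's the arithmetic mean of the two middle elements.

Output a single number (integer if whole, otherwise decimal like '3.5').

Answer: 30.5

Derivation:
Step 1: insert 19 -> lo=[19] (size 1, max 19) hi=[] (size 0) -> median=19
Step 2: insert 6 -> lo=[6] (size 1, max 6) hi=[19] (size 1, min 19) -> median=12.5
Step 3: insert 33 -> lo=[6, 19] (size 2, max 19) hi=[33] (size 1, min 33) -> median=19
Step 4: insert 50 -> lo=[6, 19] (size 2, max 19) hi=[33, 50] (size 2, min 33) -> median=26
Step 5: insert 3 -> lo=[3, 6, 19] (size 3, max 19) hi=[33, 50] (size 2, min 33) -> median=19
Step 6: insert 32 -> lo=[3, 6, 19] (size 3, max 19) hi=[32, 33, 50] (size 3, min 32) -> median=25.5
Step 7: insert 29 -> lo=[3, 6, 19, 29] (size 4, max 29) hi=[32, 33, 50] (size 3, min 32) -> median=29
Step 8: insert 39 -> lo=[3, 6, 19, 29] (size 4, max 29) hi=[32, 33, 39, 50] (size 4, min 32) -> median=30.5
Step 9: insert 6 -> lo=[3, 6, 6, 19, 29] (size 5, max 29) hi=[32, 33, 39, 50] (size 4, min 32) -> median=29
Step 10: insert 42 -> lo=[3, 6, 6, 19, 29] (size 5, max 29) hi=[32, 33, 39, 42, 50] (size 5, min 32) -> median=30.5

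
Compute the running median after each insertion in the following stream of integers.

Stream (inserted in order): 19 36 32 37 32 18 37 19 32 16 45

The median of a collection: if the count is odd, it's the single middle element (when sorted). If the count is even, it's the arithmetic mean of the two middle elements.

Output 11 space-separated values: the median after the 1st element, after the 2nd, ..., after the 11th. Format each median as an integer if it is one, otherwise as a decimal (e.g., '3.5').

Step 1: insert 19 -> lo=[19] (size 1, max 19) hi=[] (size 0) -> median=19
Step 2: insert 36 -> lo=[19] (size 1, max 19) hi=[36] (size 1, min 36) -> median=27.5
Step 3: insert 32 -> lo=[19, 32] (size 2, max 32) hi=[36] (size 1, min 36) -> median=32
Step 4: insert 37 -> lo=[19, 32] (size 2, max 32) hi=[36, 37] (size 2, min 36) -> median=34
Step 5: insert 32 -> lo=[19, 32, 32] (size 3, max 32) hi=[36, 37] (size 2, min 36) -> median=32
Step 6: insert 18 -> lo=[18, 19, 32] (size 3, max 32) hi=[32, 36, 37] (size 3, min 32) -> median=32
Step 7: insert 37 -> lo=[18, 19, 32, 32] (size 4, max 32) hi=[36, 37, 37] (size 3, min 36) -> median=32
Step 8: insert 19 -> lo=[18, 19, 19, 32] (size 4, max 32) hi=[32, 36, 37, 37] (size 4, min 32) -> median=32
Step 9: insert 32 -> lo=[18, 19, 19, 32, 32] (size 5, max 32) hi=[32, 36, 37, 37] (size 4, min 32) -> median=32
Step 10: insert 16 -> lo=[16, 18, 19, 19, 32] (size 5, max 32) hi=[32, 32, 36, 37, 37] (size 5, min 32) -> median=32
Step 11: insert 45 -> lo=[16, 18, 19, 19, 32, 32] (size 6, max 32) hi=[32, 36, 37, 37, 45] (size 5, min 32) -> median=32

Answer: 19 27.5 32 34 32 32 32 32 32 32 32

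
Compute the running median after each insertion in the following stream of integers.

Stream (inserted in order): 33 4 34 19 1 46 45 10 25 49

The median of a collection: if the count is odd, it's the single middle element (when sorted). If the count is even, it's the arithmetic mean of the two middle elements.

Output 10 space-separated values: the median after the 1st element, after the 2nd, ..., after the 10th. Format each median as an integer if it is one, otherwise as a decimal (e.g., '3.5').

Step 1: insert 33 -> lo=[33] (size 1, max 33) hi=[] (size 0) -> median=33
Step 2: insert 4 -> lo=[4] (size 1, max 4) hi=[33] (size 1, min 33) -> median=18.5
Step 3: insert 34 -> lo=[4, 33] (size 2, max 33) hi=[34] (size 1, min 34) -> median=33
Step 4: insert 19 -> lo=[4, 19] (size 2, max 19) hi=[33, 34] (size 2, min 33) -> median=26
Step 5: insert 1 -> lo=[1, 4, 19] (size 3, max 19) hi=[33, 34] (size 2, min 33) -> median=19
Step 6: insert 46 -> lo=[1, 4, 19] (size 3, max 19) hi=[33, 34, 46] (size 3, min 33) -> median=26
Step 7: insert 45 -> lo=[1, 4, 19, 33] (size 4, max 33) hi=[34, 45, 46] (size 3, min 34) -> median=33
Step 8: insert 10 -> lo=[1, 4, 10, 19] (size 4, max 19) hi=[33, 34, 45, 46] (size 4, min 33) -> median=26
Step 9: insert 25 -> lo=[1, 4, 10, 19, 25] (size 5, max 25) hi=[33, 34, 45, 46] (size 4, min 33) -> median=25
Step 10: insert 49 -> lo=[1, 4, 10, 19, 25] (size 5, max 25) hi=[33, 34, 45, 46, 49] (size 5, min 33) -> median=29

Answer: 33 18.5 33 26 19 26 33 26 25 29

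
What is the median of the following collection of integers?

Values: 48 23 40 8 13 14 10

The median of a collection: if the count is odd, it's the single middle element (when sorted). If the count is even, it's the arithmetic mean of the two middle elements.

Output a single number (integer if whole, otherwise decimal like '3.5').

Step 1: insert 48 -> lo=[48] (size 1, max 48) hi=[] (size 0) -> median=48
Step 2: insert 23 -> lo=[23] (size 1, max 23) hi=[48] (size 1, min 48) -> median=35.5
Step 3: insert 40 -> lo=[23, 40] (size 2, max 40) hi=[48] (size 1, min 48) -> median=40
Step 4: insert 8 -> lo=[8, 23] (size 2, max 23) hi=[40, 48] (size 2, min 40) -> median=31.5
Step 5: insert 13 -> lo=[8, 13, 23] (size 3, max 23) hi=[40, 48] (size 2, min 40) -> median=23
Step 6: insert 14 -> lo=[8, 13, 14] (size 3, max 14) hi=[23, 40, 48] (size 3, min 23) -> median=18.5
Step 7: insert 10 -> lo=[8, 10, 13, 14] (size 4, max 14) hi=[23, 40, 48] (size 3, min 23) -> median=14

Answer: 14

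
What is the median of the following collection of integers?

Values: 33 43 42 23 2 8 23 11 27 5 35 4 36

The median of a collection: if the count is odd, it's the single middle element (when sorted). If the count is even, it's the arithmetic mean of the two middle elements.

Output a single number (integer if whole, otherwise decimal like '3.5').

Answer: 23

Derivation:
Step 1: insert 33 -> lo=[33] (size 1, max 33) hi=[] (size 0) -> median=33
Step 2: insert 43 -> lo=[33] (size 1, max 33) hi=[43] (size 1, min 43) -> median=38
Step 3: insert 42 -> lo=[33, 42] (size 2, max 42) hi=[43] (size 1, min 43) -> median=42
Step 4: insert 23 -> lo=[23, 33] (size 2, max 33) hi=[42, 43] (size 2, min 42) -> median=37.5
Step 5: insert 2 -> lo=[2, 23, 33] (size 3, max 33) hi=[42, 43] (size 2, min 42) -> median=33
Step 6: insert 8 -> lo=[2, 8, 23] (size 3, max 23) hi=[33, 42, 43] (size 3, min 33) -> median=28
Step 7: insert 23 -> lo=[2, 8, 23, 23] (size 4, max 23) hi=[33, 42, 43] (size 3, min 33) -> median=23
Step 8: insert 11 -> lo=[2, 8, 11, 23] (size 4, max 23) hi=[23, 33, 42, 43] (size 4, min 23) -> median=23
Step 9: insert 27 -> lo=[2, 8, 11, 23, 23] (size 5, max 23) hi=[27, 33, 42, 43] (size 4, min 27) -> median=23
Step 10: insert 5 -> lo=[2, 5, 8, 11, 23] (size 5, max 23) hi=[23, 27, 33, 42, 43] (size 5, min 23) -> median=23
Step 11: insert 35 -> lo=[2, 5, 8, 11, 23, 23] (size 6, max 23) hi=[27, 33, 35, 42, 43] (size 5, min 27) -> median=23
Step 12: insert 4 -> lo=[2, 4, 5, 8, 11, 23] (size 6, max 23) hi=[23, 27, 33, 35, 42, 43] (size 6, min 23) -> median=23
Step 13: insert 36 -> lo=[2, 4, 5, 8, 11, 23, 23] (size 7, max 23) hi=[27, 33, 35, 36, 42, 43] (size 6, min 27) -> median=23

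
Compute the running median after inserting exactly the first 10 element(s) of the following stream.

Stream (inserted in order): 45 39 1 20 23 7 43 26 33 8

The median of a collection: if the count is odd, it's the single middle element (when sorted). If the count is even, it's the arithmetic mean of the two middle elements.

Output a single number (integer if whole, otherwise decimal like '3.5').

Step 1: insert 45 -> lo=[45] (size 1, max 45) hi=[] (size 0) -> median=45
Step 2: insert 39 -> lo=[39] (size 1, max 39) hi=[45] (size 1, min 45) -> median=42
Step 3: insert 1 -> lo=[1, 39] (size 2, max 39) hi=[45] (size 1, min 45) -> median=39
Step 4: insert 20 -> lo=[1, 20] (size 2, max 20) hi=[39, 45] (size 2, min 39) -> median=29.5
Step 5: insert 23 -> lo=[1, 20, 23] (size 3, max 23) hi=[39, 45] (size 2, min 39) -> median=23
Step 6: insert 7 -> lo=[1, 7, 20] (size 3, max 20) hi=[23, 39, 45] (size 3, min 23) -> median=21.5
Step 7: insert 43 -> lo=[1, 7, 20, 23] (size 4, max 23) hi=[39, 43, 45] (size 3, min 39) -> median=23
Step 8: insert 26 -> lo=[1, 7, 20, 23] (size 4, max 23) hi=[26, 39, 43, 45] (size 4, min 26) -> median=24.5
Step 9: insert 33 -> lo=[1, 7, 20, 23, 26] (size 5, max 26) hi=[33, 39, 43, 45] (size 4, min 33) -> median=26
Step 10: insert 8 -> lo=[1, 7, 8, 20, 23] (size 5, max 23) hi=[26, 33, 39, 43, 45] (size 5, min 26) -> median=24.5

Answer: 24.5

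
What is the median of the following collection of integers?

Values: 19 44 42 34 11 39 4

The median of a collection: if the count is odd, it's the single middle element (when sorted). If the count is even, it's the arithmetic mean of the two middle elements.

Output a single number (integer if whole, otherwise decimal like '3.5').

Step 1: insert 19 -> lo=[19] (size 1, max 19) hi=[] (size 0) -> median=19
Step 2: insert 44 -> lo=[19] (size 1, max 19) hi=[44] (size 1, min 44) -> median=31.5
Step 3: insert 42 -> lo=[19, 42] (size 2, max 42) hi=[44] (size 1, min 44) -> median=42
Step 4: insert 34 -> lo=[19, 34] (size 2, max 34) hi=[42, 44] (size 2, min 42) -> median=38
Step 5: insert 11 -> lo=[11, 19, 34] (size 3, max 34) hi=[42, 44] (size 2, min 42) -> median=34
Step 6: insert 39 -> lo=[11, 19, 34] (size 3, max 34) hi=[39, 42, 44] (size 3, min 39) -> median=36.5
Step 7: insert 4 -> lo=[4, 11, 19, 34] (size 4, max 34) hi=[39, 42, 44] (size 3, min 39) -> median=34

Answer: 34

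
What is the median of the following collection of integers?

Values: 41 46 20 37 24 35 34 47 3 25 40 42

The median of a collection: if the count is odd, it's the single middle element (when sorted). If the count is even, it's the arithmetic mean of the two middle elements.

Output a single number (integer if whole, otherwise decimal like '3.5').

Answer: 36

Derivation:
Step 1: insert 41 -> lo=[41] (size 1, max 41) hi=[] (size 0) -> median=41
Step 2: insert 46 -> lo=[41] (size 1, max 41) hi=[46] (size 1, min 46) -> median=43.5
Step 3: insert 20 -> lo=[20, 41] (size 2, max 41) hi=[46] (size 1, min 46) -> median=41
Step 4: insert 37 -> lo=[20, 37] (size 2, max 37) hi=[41, 46] (size 2, min 41) -> median=39
Step 5: insert 24 -> lo=[20, 24, 37] (size 3, max 37) hi=[41, 46] (size 2, min 41) -> median=37
Step 6: insert 35 -> lo=[20, 24, 35] (size 3, max 35) hi=[37, 41, 46] (size 3, min 37) -> median=36
Step 7: insert 34 -> lo=[20, 24, 34, 35] (size 4, max 35) hi=[37, 41, 46] (size 3, min 37) -> median=35
Step 8: insert 47 -> lo=[20, 24, 34, 35] (size 4, max 35) hi=[37, 41, 46, 47] (size 4, min 37) -> median=36
Step 9: insert 3 -> lo=[3, 20, 24, 34, 35] (size 5, max 35) hi=[37, 41, 46, 47] (size 4, min 37) -> median=35
Step 10: insert 25 -> lo=[3, 20, 24, 25, 34] (size 5, max 34) hi=[35, 37, 41, 46, 47] (size 5, min 35) -> median=34.5
Step 11: insert 40 -> lo=[3, 20, 24, 25, 34, 35] (size 6, max 35) hi=[37, 40, 41, 46, 47] (size 5, min 37) -> median=35
Step 12: insert 42 -> lo=[3, 20, 24, 25, 34, 35] (size 6, max 35) hi=[37, 40, 41, 42, 46, 47] (size 6, min 37) -> median=36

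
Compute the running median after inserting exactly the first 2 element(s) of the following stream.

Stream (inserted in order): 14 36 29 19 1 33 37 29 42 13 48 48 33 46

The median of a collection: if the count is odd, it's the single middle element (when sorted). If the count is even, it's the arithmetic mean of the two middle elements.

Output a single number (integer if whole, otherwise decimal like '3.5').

Step 1: insert 14 -> lo=[14] (size 1, max 14) hi=[] (size 0) -> median=14
Step 2: insert 36 -> lo=[14] (size 1, max 14) hi=[36] (size 1, min 36) -> median=25

Answer: 25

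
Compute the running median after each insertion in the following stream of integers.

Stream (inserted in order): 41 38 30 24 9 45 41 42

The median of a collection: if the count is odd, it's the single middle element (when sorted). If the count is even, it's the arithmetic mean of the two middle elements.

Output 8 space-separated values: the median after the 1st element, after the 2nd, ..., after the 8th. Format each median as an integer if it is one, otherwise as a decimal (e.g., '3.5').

Answer: 41 39.5 38 34 30 34 38 39.5

Derivation:
Step 1: insert 41 -> lo=[41] (size 1, max 41) hi=[] (size 0) -> median=41
Step 2: insert 38 -> lo=[38] (size 1, max 38) hi=[41] (size 1, min 41) -> median=39.5
Step 3: insert 30 -> lo=[30, 38] (size 2, max 38) hi=[41] (size 1, min 41) -> median=38
Step 4: insert 24 -> lo=[24, 30] (size 2, max 30) hi=[38, 41] (size 2, min 38) -> median=34
Step 5: insert 9 -> lo=[9, 24, 30] (size 3, max 30) hi=[38, 41] (size 2, min 38) -> median=30
Step 6: insert 45 -> lo=[9, 24, 30] (size 3, max 30) hi=[38, 41, 45] (size 3, min 38) -> median=34
Step 7: insert 41 -> lo=[9, 24, 30, 38] (size 4, max 38) hi=[41, 41, 45] (size 3, min 41) -> median=38
Step 8: insert 42 -> lo=[9, 24, 30, 38] (size 4, max 38) hi=[41, 41, 42, 45] (size 4, min 41) -> median=39.5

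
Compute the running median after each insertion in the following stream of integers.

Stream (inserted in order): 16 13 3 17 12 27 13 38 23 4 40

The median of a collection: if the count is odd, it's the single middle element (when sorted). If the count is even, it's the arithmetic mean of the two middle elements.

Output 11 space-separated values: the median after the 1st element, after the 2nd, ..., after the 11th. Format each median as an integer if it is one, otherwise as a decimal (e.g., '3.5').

Answer: 16 14.5 13 14.5 13 14.5 13 14.5 16 14.5 16

Derivation:
Step 1: insert 16 -> lo=[16] (size 1, max 16) hi=[] (size 0) -> median=16
Step 2: insert 13 -> lo=[13] (size 1, max 13) hi=[16] (size 1, min 16) -> median=14.5
Step 3: insert 3 -> lo=[3, 13] (size 2, max 13) hi=[16] (size 1, min 16) -> median=13
Step 4: insert 17 -> lo=[3, 13] (size 2, max 13) hi=[16, 17] (size 2, min 16) -> median=14.5
Step 5: insert 12 -> lo=[3, 12, 13] (size 3, max 13) hi=[16, 17] (size 2, min 16) -> median=13
Step 6: insert 27 -> lo=[3, 12, 13] (size 3, max 13) hi=[16, 17, 27] (size 3, min 16) -> median=14.5
Step 7: insert 13 -> lo=[3, 12, 13, 13] (size 4, max 13) hi=[16, 17, 27] (size 3, min 16) -> median=13
Step 8: insert 38 -> lo=[3, 12, 13, 13] (size 4, max 13) hi=[16, 17, 27, 38] (size 4, min 16) -> median=14.5
Step 9: insert 23 -> lo=[3, 12, 13, 13, 16] (size 5, max 16) hi=[17, 23, 27, 38] (size 4, min 17) -> median=16
Step 10: insert 4 -> lo=[3, 4, 12, 13, 13] (size 5, max 13) hi=[16, 17, 23, 27, 38] (size 5, min 16) -> median=14.5
Step 11: insert 40 -> lo=[3, 4, 12, 13, 13, 16] (size 6, max 16) hi=[17, 23, 27, 38, 40] (size 5, min 17) -> median=16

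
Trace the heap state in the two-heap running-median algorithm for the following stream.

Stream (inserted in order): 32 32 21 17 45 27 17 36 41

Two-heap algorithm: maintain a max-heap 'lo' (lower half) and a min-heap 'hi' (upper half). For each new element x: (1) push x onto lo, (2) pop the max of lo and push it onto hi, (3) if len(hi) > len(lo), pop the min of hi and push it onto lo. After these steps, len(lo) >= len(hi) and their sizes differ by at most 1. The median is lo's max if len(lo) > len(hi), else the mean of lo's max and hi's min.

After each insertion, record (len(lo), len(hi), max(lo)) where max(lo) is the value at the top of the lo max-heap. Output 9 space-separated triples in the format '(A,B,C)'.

Step 1: insert 32 -> lo=[32] hi=[] -> (len(lo)=1, len(hi)=0, max(lo)=32)
Step 2: insert 32 -> lo=[32] hi=[32] -> (len(lo)=1, len(hi)=1, max(lo)=32)
Step 3: insert 21 -> lo=[21, 32] hi=[32] -> (len(lo)=2, len(hi)=1, max(lo)=32)
Step 4: insert 17 -> lo=[17, 21] hi=[32, 32] -> (len(lo)=2, len(hi)=2, max(lo)=21)
Step 5: insert 45 -> lo=[17, 21, 32] hi=[32, 45] -> (len(lo)=3, len(hi)=2, max(lo)=32)
Step 6: insert 27 -> lo=[17, 21, 27] hi=[32, 32, 45] -> (len(lo)=3, len(hi)=3, max(lo)=27)
Step 7: insert 17 -> lo=[17, 17, 21, 27] hi=[32, 32, 45] -> (len(lo)=4, len(hi)=3, max(lo)=27)
Step 8: insert 36 -> lo=[17, 17, 21, 27] hi=[32, 32, 36, 45] -> (len(lo)=4, len(hi)=4, max(lo)=27)
Step 9: insert 41 -> lo=[17, 17, 21, 27, 32] hi=[32, 36, 41, 45] -> (len(lo)=5, len(hi)=4, max(lo)=32)

Answer: (1,0,32) (1,1,32) (2,1,32) (2,2,21) (3,2,32) (3,3,27) (4,3,27) (4,4,27) (5,4,32)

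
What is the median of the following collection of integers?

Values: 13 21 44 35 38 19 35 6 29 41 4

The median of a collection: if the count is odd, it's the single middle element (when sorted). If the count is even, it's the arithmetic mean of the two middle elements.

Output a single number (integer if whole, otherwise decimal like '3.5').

Answer: 29

Derivation:
Step 1: insert 13 -> lo=[13] (size 1, max 13) hi=[] (size 0) -> median=13
Step 2: insert 21 -> lo=[13] (size 1, max 13) hi=[21] (size 1, min 21) -> median=17
Step 3: insert 44 -> lo=[13, 21] (size 2, max 21) hi=[44] (size 1, min 44) -> median=21
Step 4: insert 35 -> lo=[13, 21] (size 2, max 21) hi=[35, 44] (size 2, min 35) -> median=28
Step 5: insert 38 -> lo=[13, 21, 35] (size 3, max 35) hi=[38, 44] (size 2, min 38) -> median=35
Step 6: insert 19 -> lo=[13, 19, 21] (size 3, max 21) hi=[35, 38, 44] (size 3, min 35) -> median=28
Step 7: insert 35 -> lo=[13, 19, 21, 35] (size 4, max 35) hi=[35, 38, 44] (size 3, min 35) -> median=35
Step 8: insert 6 -> lo=[6, 13, 19, 21] (size 4, max 21) hi=[35, 35, 38, 44] (size 4, min 35) -> median=28
Step 9: insert 29 -> lo=[6, 13, 19, 21, 29] (size 5, max 29) hi=[35, 35, 38, 44] (size 4, min 35) -> median=29
Step 10: insert 41 -> lo=[6, 13, 19, 21, 29] (size 5, max 29) hi=[35, 35, 38, 41, 44] (size 5, min 35) -> median=32
Step 11: insert 4 -> lo=[4, 6, 13, 19, 21, 29] (size 6, max 29) hi=[35, 35, 38, 41, 44] (size 5, min 35) -> median=29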